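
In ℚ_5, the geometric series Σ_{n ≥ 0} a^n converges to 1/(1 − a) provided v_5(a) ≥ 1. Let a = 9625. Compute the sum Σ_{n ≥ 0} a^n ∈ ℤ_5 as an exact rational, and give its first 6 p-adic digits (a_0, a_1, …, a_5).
Σ a^n = 1/(1 − a) = -1/9624;  first 6 digits = (1, 0, 0, 2, 0, 3)

v_5(a) = 3 ≥ 1, so the series converges in ℤ_5 to 1/(1 − a) = 1/(1 − 9625) = -1/9624. Expand this rational in ℤ_5: compute digits iteratively via d_i = x_i mod 5, x_{i+1} = (x_i − d_i)/5. The first 6 digits are (1, 0, 0, 2, 0, 3).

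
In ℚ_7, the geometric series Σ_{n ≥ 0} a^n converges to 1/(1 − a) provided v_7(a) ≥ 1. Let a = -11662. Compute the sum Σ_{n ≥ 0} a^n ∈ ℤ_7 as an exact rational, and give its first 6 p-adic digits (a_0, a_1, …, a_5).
Σ a^n = 1/(1 − a) = 1/11663;  first 6 digits = (1, 0, 0, 1, 2, 6)

v_7(a) = 3 ≥ 1, so the series converges in ℤ_7 to 1/(1 − a) = 1/(1 − (-11662)) = 1/11663. Expand this rational in ℤ_7: compute digits iteratively via d_i = x_i mod 7, x_{i+1} = (x_i − d_i)/7. The first 6 digits are (1, 0, 0, 1, 2, 6).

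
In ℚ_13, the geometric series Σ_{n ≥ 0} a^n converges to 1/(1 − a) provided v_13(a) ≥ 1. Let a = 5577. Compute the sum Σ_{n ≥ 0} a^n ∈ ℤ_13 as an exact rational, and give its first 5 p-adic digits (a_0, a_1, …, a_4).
Σ a^n = 1/(1 − a) = -1/5576;  first 5 digits = (1, 0, 7, 2, 10)

v_13(a) = 2 ≥ 1, so the series converges in ℤ_13 to 1/(1 − a) = 1/(1 − 5577) = -1/5576. Expand this rational in ℤ_13: compute digits iteratively via d_i = x_i mod 13, x_{i+1} = (x_i − d_i)/13. The first 5 digits are (1, 0, 7, 2, 10).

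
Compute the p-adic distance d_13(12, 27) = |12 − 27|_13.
d_13(12, 27) = 1

Step 1 — x − y = 12 − 27 = -15. Step 2 — v_13(-15) = 0 (factor: -15 = −(13^0 · 15); the sign does not affect v_p). Step 3 — |x − y|_13 = 13^{0} = 1.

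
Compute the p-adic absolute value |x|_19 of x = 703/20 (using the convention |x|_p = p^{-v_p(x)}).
|703/20|_19 = 1/19

Step 1 — compute v_19(x) by factoring powers of 19 out of the numerator and denominator: v_19(703/20) = 1. Step 2 — apply |x|_p = p^{-v_p(x)} = 19^{-1} = 1/19.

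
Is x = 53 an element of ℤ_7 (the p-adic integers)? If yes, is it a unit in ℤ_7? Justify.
x ∈ ℤ_7^× (unit); v_7(x) = 0

ℤ_7 = {x ∈ ℚ_7 : v_7(x) ≥ 0} and ℤ_7^× = {x ∈ ℤ_7 : v_7(x) = 0}. Here v_7(53) = v_7(num) − v_7(den) = 0; compare against these criteria.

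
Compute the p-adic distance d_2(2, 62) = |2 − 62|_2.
d_2(2, 62) = 1/4

Step 1 — x − y = 2 − 62 = -60. Step 2 — v_2(-60) = 2 (factor: -60 = −(2^2 · 15); the sign does not affect v_p). Step 3 — |x − y|_2 = 2^{-2} = 1/4.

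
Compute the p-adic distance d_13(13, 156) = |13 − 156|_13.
d_13(13, 156) = 1/13

Step 1 — x − y = 13 − 156 = -143. Step 2 — v_13(-143) = 1 (factor: -143 = −(13^1 · 11); the sign does not affect v_p). Step 3 — |x − y|_13 = 13^{-1} = 1/13.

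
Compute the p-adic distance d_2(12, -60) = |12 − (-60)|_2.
d_2(12, -60) = 1/8

Step 1 — x − y = 12 − (-60) = 72. Step 2 — v_2(72) = 3 (factor: 72 = (2^3 · 9); the sign does not affect v_p). Step 3 — |x − y|_2 = 2^{-3} = 1/8.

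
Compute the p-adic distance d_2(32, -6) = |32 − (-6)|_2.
d_2(32, -6) = 1/2

Step 1 — x − y = 32 − (-6) = 38. Step 2 — v_2(38) = 1 (factor: 38 = (2^1 · 19); the sign does not affect v_p). Step 3 — |x − y|_2 = 2^{-1} = 1/2.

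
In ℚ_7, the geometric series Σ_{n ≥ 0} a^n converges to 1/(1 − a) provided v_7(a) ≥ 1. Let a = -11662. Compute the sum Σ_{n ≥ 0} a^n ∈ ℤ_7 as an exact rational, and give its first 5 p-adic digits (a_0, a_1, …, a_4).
Σ a^n = 1/(1 − a) = 1/11663;  first 5 digits = (1, 0, 0, 1, 2)

v_7(a) = 3 ≥ 1, so the series converges in ℤ_7 to 1/(1 − a) = 1/(1 − (-11662)) = 1/11663. Expand this rational in ℤ_7: compute digits iteratively via d_i = x_i mod 7, x_{i+1} = (x_i − d_i)/7. The first 5 digits are (1, 0, 0, 1, 2).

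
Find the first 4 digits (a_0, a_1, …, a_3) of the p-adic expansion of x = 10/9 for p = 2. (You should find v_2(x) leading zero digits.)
(a_0, …, a_3) = (0, 1, 0, 1)

v_2(10/9) = 1, so a_0 = ... = a_0 = 0. Factor out: x = 2^1 · u with u = 5/9 a unit in ℤ_2. Expand u iteratively via a_{v+i} = u_i mod 2, u_{i+1} = (u_i − a_{v+i})/2:
  u_0 = 5/9;  a_1 = 1;  u_1 = (u_0 − 1)/2 = -2/9
  u_1 = -2/9;  a_2 = 0;  u_2 = (u_1 − 0)/2 = -1/9
  u_2 = -1/9;  a_3 = 1;  u_3 = (u_2 − 1)/2 = -5/9
Digits: (0, 1, 0, 1).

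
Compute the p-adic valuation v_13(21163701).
v_13(21163701) = 5

v_13(n) is the largest exponent k such that 13^k divides n. Factor out: 21163701 = 13^5 · 57. (Sign doesn't affect v_p.) So v_13(21163701) = 5.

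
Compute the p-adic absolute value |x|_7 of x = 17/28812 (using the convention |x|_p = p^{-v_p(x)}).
|17/28812|_7 = 2401

Step 1 — compute v_7(x) by factoring powers of 7 out of the numerator and denominator: v_7(17/28812) = -4. Step 2 — apply |x|_p = p^{-v_p(x)} = 7^{4} = 2401.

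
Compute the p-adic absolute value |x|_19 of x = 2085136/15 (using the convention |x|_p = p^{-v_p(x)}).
|2085136/15|_19 = 1/130321

Step 1 — compute v_19(x) by factoring powers of 19 out of the numerator and denominator: v_19(2085136/15) = 4. Step 2 — apply |x|_p = p^{-v_p(x)} = 19^{-4} = 1/130321.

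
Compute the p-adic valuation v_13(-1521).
v_13(-1521) = 2

v_13(n) is the largest exponent k such that 13^k divides n. Factor out: -1521 = -13^2 · 9. (Sign doesn't affect v_p.) So v_13(-1521) = 2.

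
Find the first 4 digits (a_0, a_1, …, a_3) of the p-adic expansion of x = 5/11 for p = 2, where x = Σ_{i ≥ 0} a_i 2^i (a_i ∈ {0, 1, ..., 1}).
(a_0, …, a_3) = (1, 1, 1, 1)

v_2(5/11) = 0 (numerator and denominator both coprime to 2), so x ∈ ℤ_2^×. Compute digits iteratively via a_i = x_i mod 2, x_{i+1} = (x_i − a_i)/2, with x_0 = x:
  x_0 = 5/11;  a_0 = 1;  x_1 = (x_0 − 1)/2 = -3/11
  x_1 = -3/11;  a_1 = 1;  x_2 = (x_1 − 1)/2 = -7/11
  x_2 = -7/11;  a_2 = 1;  x_3 = (x_2 − 1)/2 = -9/11
  x_3 = -9/11;  a_3 = 1;  x_4 = (x_3 − 1)/2 = -10/11
Digits: (1, 1, 1, 1).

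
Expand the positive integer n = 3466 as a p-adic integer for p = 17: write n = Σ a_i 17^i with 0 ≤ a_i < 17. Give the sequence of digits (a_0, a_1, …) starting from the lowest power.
(a_0, a_1, …) = (15, 16, 11)

Repeated division by 17 gives the digits low-to-high: 3466 = 15 + 16·17^1 + 11·17^2. Digit sequence: (15, 16, 11).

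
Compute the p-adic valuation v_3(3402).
v_3(3402) = 5

v_3(n) is the largest exponent k such that 3^k divides n. Factor out: 3402 = 3^5 · 14. (Sign doesn't affect v_p.) So v_3(3402) = 5.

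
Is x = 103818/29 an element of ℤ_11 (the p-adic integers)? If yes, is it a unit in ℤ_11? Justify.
x ∈ ℤ_11 but not a unit; v_11(x) = 3 > 0

ℤ_11 = {x ∈ ℚ_11 : v_11(x) ≥ 0} and ℤ_11^× = {x ∈ ℤ_11 : v_11(x) = 0}. Here v_11(103818/29) = v_11(num) − v_11(den) = 3; compare against these criteria.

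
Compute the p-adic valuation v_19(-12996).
v_19(-12996) = 2

v_19(n) is the largest exponent k such that 19^k divides n. Factor out: -12996 = -19^2 · 36. (Sign doesn't affect v_p.) So v_19(-12996) = 2.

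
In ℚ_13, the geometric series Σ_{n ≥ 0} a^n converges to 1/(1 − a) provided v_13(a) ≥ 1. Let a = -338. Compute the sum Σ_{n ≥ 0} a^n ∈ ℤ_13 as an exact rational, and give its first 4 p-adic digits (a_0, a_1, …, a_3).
Σ a^n = 1/(1 − a) = 1/339;  first 4 digits = (1, 0, 11, 12)

v_13(a) = 2 ≥ 1, so the series converges in ℤ_13 to 1/(1 − a) = 1/(1 − (-338)) = 1/339. Expand this rational in ℤ_13: compute digits iteratively via d_i = x_i mod 13, x_{i+1} = (x_i − d_i)/13. The first 4 digits are (1, 0, 11, 12).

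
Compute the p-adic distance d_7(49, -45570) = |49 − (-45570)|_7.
d_7(49, -45570) = 1/2401

Step 1 — x − y = 49 − (-45570) = 45619. Step 2 — v_7(45619) = 4 (factor: 45619 = (7^4 · 19); the sign does not affect v_p). Step 3 — |x − y|_7 = 7^{-4} = 1/2401.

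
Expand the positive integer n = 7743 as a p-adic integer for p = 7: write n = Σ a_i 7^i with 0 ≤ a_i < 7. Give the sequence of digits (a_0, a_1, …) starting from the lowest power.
(a_0, a_1, …) = (1, 0, 4, 1, 3)

Repeated division by 7 gives the digits low-to-high: 7743 = 1 + 4·7^2 + 1·7^3 + 3·7^4. Digit sequence: (1, 0, 4, 1, 3).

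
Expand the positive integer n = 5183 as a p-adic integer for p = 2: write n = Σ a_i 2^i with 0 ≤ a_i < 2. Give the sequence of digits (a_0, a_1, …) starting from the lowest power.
(a_0, a_1, …) = (1, 1, 1, 1, 1, 1, 0, 0, 0, 0, 1, 0, 1)

Repeated division by 2 gives the digits low-to-high: 5183 = 1 + 1·2^1 + 1·2^2 + 1·2^3 + 1·2^4 + 1·2^5 + 1·2^10 + 1·2^12. Digit sequence: (1, 1, 1, 1, 1, 1, 0, 0, 0, 0, 1, 0, 1).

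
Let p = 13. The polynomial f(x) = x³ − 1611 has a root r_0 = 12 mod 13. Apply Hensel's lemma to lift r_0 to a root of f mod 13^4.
r_3 = 9268 (mod 28561)

Hensel: r_{i+1} = r_i − f(r_i)/f′(r_i) mod 13^{i+2}, where f′(x) = 3x². Iterate:
  r_0 = 12 (mod 13)
  r_1 = 142 (mod 169)
  r_2 = 480 (mod 2197)
  r_3 = 9268 (mod 28561)
Final: r = 9268 with f(r) ≡ 0 mod 13^4.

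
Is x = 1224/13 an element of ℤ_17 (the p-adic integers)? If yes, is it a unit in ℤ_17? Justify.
x ∈ ℤ_17 but not a unit; v_17(x) = 1 > 0

ℤ_17 = {x ∈ ℚ_17 : v_17(x) ≥ 0} and ℤ_17^× = {x ∈ ℤ_17 : v_17(x) = 0}. Here v_17(1224/13) = v_17(num) − v_17(den) = 1; compare against these criteria.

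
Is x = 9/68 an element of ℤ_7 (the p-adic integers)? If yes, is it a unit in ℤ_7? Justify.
x ∈ ℤ_7^× (unit); v_7(x) = 0

ℤ_7 = {x ∈ ℚ_7 : v_7(x) ≥ 0} and ℤ_7^× = {x ∈ ℤ_7 : v_7(x) = 0}. Here v_7(9/68) = v_7(num) − v_7(den) = 0; compare against these criteria.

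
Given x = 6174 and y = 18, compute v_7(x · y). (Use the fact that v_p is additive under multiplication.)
v_7(111132) = 3

v_p(x) = 3 (factor: 6174 = 7^3 · 18); v_p(y) = 0 (factor: 18 = 7^0 · 18). Additivity: v_p(xy) = v_p(x) + v_p(y) = 3 + 0 = 3. (Direct check: xy = 111132 = 7^3 · (324).)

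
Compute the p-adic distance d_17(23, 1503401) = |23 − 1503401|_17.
d_17(23, 1503401) = 1/83521

Step 1 — x − y = 23 − 1503401 = -1503378. Step 2 — v_17(-1503378) = 4 (factor: -1503378 = −(17^4 · 18); the sign does not affect v_p). Step 3 — |x − y|_17 = 17^{-4} = 1/83521.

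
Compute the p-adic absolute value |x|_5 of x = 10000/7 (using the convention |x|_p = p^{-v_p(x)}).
|10000/7|_5 = 1/625

Step 1 — compute v_5(x) by factoring powers of 5 out of the numerator and denominator: v_5(10000/7) = 4. Step 2 — apply |x|_p = p^{-v_p(x)} = 5^{-4} = 1/625.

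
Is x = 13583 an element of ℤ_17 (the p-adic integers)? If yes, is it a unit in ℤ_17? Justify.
x ∈ ℤ_17 but not a unit; v_17(x) = 2 > 0

ℤ_17 = {x ∈ ℚ_17 : v_17(x) ≥ 0} and ℤ_17^× = {x ∈ ℤ_17 : v_17(x) = 0}. Here v_17(13583) = v_17(num) − v_17(den) = 2; compare against these criteria.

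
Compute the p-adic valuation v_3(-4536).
v_3(-4536) = 4

v_3(n) is the largest exponent k such that 3^k divides n. Factor out: -4536 = -3^4 · 56. (Sign doesn't affect v_p.) So v_3(-4536) = 4.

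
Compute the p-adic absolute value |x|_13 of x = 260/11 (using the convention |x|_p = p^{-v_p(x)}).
|260/11|_13 = 1/13

Step 1 — compute v_13(x) by factoring powers of 13 out of the numerator and denominator: v_13(260/11) = 1. Step 2 — apply |x|_p = p^{-v_p(x)} = 13^{-1} = 1/13.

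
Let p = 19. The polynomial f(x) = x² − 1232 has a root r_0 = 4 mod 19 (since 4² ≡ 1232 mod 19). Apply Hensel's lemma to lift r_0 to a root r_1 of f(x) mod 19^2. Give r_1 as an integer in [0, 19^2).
r_1 = 156 (mod 361)

Hensel's recurrence: r_{i+1} = r_i − f(r_i)·(f′(r_i))^{-1} mod 19^{i+2}, with f′(x) = 2x. Iterate:
  r_0 = 4 (mod 19)
  r_1 = 156 (mod 361)
Final: r_1 = 156, and one checks f(r_1) ≡ 0 mod 19^2.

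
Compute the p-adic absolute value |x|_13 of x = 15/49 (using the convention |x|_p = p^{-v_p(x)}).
|15/49|_13 = 1

Step 1 — compute v_13(x) by factoring powers of 13 out of the numerator and denominator: v_13(15/49) = 0. Step 2 — apply |x|_p = p^{-v_p(x)} = 13^{0} = 1.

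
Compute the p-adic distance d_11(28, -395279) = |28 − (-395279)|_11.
d_11(28, -395279) = 1/14641

Step 1 — x − y = 28 − (-395279) = 395307. Step 2 — v_11(395307) = 4 (factor: 395307 = (11^4 · 27); the sign does not affect v_p). Step 3 — |x − y|_11 = 11^{-4} = 1/14641.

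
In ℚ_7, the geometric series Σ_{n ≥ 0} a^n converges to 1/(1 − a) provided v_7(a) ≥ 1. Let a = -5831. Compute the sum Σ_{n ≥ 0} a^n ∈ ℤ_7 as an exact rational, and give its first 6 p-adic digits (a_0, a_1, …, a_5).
Σ a^n = 1/(1 − a) = 1/5832;  first 6 digits = (1, 0, 0, 4, 4, 6)

v_7(a) = 3 ≥ 1, so the series converges in ℤ_7 to 1/(1 − a) = 1/(1 − (-5831)) = 1/5832. Expand this rational in ℤ_7: compute digits iteratively via d_i = x_i mod 7, x_{i+1} = (x_i − d_i)/7. The first 6 digits are (1, 0, 0, 4, 4, 6).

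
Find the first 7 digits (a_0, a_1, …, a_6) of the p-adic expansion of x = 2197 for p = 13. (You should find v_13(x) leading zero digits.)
(a_0, …, a_6) = (0, 0, 0, 1, 0, 0, 0)

v_13(2197) = 3, so a_0 = ... = a_2 = 0. Factor out: x = 13^3 · u with u = 1 a unit in ℤ_13. Expand u iteratively via a_{v+i} = u_i mod 13, u_{i+1} = (u_i − a_{v+i})/13:
  u_0 = 1;  a_3 = 1;  u_1 = (u_0 − 1)/13 = 0
  u_1 = 0;  a_4 = 0;  u_2 = (u_1 − 0)/13 = 0
  u_2 = 0;  a_5 = 0;  u_3 = (u_2 − 0)/13 = 0
  u_3 = 0;  a_6 = 0;  u_4 = (u_3 − 0)/13 = 0
Digits: (0, 0, 0, 1, 0, 0, 0).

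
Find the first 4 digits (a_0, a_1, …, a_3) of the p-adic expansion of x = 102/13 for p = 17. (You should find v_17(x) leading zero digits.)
(a_0, …, a_3) = (0, 7, 14, 7)

v_17(102/13) = 1, so a_0 = ... = a_0 = 0. Factor out: x = 17^1 · u with u = 6/13 a unit in ℤ_17. Expand u iteratively via a_{v+i} = u_i mod 17, u_{i+1} = (u_i − a_{v+i})/17:
  u_0 = 6/13;  a_1 = 7;  u_1 = (u_0 − 7)/17 = -5/13
  u_1 = -5/13;  a_2 = 14;  u_2 = (u_1 − 14)/17 = -11/13
  u_2 = -11/13;  a_3 = 7;  u_3 = (u_2 − 7)/17 = -6/13
Digits: (0, 7, 14, 7).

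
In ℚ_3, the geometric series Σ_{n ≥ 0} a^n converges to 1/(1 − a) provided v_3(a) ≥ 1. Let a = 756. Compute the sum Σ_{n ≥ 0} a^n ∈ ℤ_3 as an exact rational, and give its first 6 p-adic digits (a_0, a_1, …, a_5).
Σ a^n = 1/(1 − a) = -1/755;  first 6 digits = (1, 0, 0, 1, 0, 0)

v_3(a) = 3 ≥ 1, so the series converges in ℤ_3 to 1/(1 − a) = 1/(1 − 756) = -1/755. Expand this rational in ℤ_3: compute digits iteratively via d_i = x_i mod 3, x_{i+1} = (x_i − d_i)/3. The first 6 digits are (1, 0, 0, 1, 0, 0).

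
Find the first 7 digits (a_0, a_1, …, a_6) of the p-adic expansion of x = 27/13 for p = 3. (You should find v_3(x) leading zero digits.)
(a_0, …, a_6) = (0, 0, 0, 1, 2, 2, 0)

v_3(27/13) = 3, so a_0 = ... = a_2 = 0. Factor out: x = 3^3 · u with u = 1/13 a unit in ℤ_3. Expand u iteratively via a_{v+i} = u_i mod 3, u_{i+1} = (u_i − a_{v+i})/3:
  u_0 = 1/13;  a_3 = 1;  u_1 = (u_0 − 1)/3 = -4/13
  u_1 = -4/13;  a_4 = 2;  u_2 = (u_1 − 2)/3 = -10/13
  u_2 = -10/13;  a_5 = 2;  u_3 = (u_2 − 2)/3 = -12/13
  u_3 = -12/13;  a_6 = 0;  u_4 = (u_3 − 0)/3 = -4/13
Digits: (0, 0, 0, 1, 2, 2, 0).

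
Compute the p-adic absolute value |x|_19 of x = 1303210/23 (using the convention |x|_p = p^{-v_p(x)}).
|1303210/23|_19 = 1/130321

Step 1 — compute v_19(x) by factoring powers of 19 out of the numerator and denominator: v_19(1303210/23) = 4. Step 2 — apply |x|_p = p^{-v_p(x)} = 19^{-4} = 1/130321.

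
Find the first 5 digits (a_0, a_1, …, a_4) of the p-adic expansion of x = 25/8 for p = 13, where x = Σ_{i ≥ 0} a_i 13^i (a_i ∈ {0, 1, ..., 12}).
(a_0, …, a_4) = (8, 11, 4, 11, 4)

v_13(25/8) = 0 (numerator and denominator both coprime to 13), so x ∈ ℤ_13^×. Compute digits iteratively via a_i = x_i mod 13, x_{i+1} = (x_i − a_i)/13, with x_0 = x:
  x_0 = 25/8;  a_0 = 8;  x_1 = (x_0 − 8)/13 = -3/8
  x_1 = -3/8;  a_1 = 11;  x_2 = (x_1 − 11)/13 = -7/8
  x_2 = -7/8;  a_2 = 4;  x_3 = (x_2 − 4)/13 = -3/8
  x_3 = -3/8;  a_3 = 11;  x_4 = (x_3 − 11)/13 = -7/8
  x_4 = -7/8;  a_4 = 4;  x_5 = (x_4 − 4)/13 = -3/8
Digits: (8, 11, 4, 11, 4).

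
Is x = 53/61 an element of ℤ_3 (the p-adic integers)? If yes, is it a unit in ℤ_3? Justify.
x ∈ ℤ_3^× (unit); v_3(x) = 0

ℤ_3 = {x ∈ ℚ_3 : v_3(x) ≥ 0} and ℤ_3^× = {x ∈ ℤ_3 : v_3(x) = 0}. Here v_3(53/61) = v_3(num) − v_3(den) = 0; compare against these criteria.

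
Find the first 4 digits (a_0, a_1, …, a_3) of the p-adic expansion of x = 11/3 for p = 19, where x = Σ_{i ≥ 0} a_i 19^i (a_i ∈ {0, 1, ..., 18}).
(a_0, …, a_3) = (10, 6, 6, 6)

v_19(11/3) = 0 (numerator and denominator both coprime to 19), so x ∈ ℤ_19^×. Compute digits iteratively via a_i = x_i mod 19, x_{i+1} = (x_i − a_i)/19, with x_0 = x:
  x_0 = 11/3;  a_0 = 10;  x_1 = (x_0 − 10)/19 = -1/3
  x_1 = -1/3;  a_1 = 6;  x_2 = (x_1 − 6)/19 = -1/3
  x_2 = -1/3;  a_2 = 6;  x_3 = (x_2 − 6)/19 = -1/3
  x_3 = -1/3;  a_3 = 6;  x_4 = (x_3 − 6)/19 = -1/3
Digits: (10, 6, 6, 6).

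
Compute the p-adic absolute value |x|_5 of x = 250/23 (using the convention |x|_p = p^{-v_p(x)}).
|250/23|_5 = 1/125

Step 1 — compute v_5(x) by factoring powers of 5 out of the numerator and denominator: v_5(250/23) = 3. Step 2 — apply |x|_p = p^{-v_p(x)} = 5^{-3} = 1/125.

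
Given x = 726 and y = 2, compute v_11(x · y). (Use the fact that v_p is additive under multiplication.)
v_11(1452) = 2

v_p(x) = 2 (factor: 726 = 11^2 · 6); v_p(y) = 0 (factor: 2 = 11^0 · 2). Additivity: v_p(xy) = v_p(x) + v_p(y) = 2 + 0 = 2. (Direct check: xy = 1452 = 11^2 · (12).)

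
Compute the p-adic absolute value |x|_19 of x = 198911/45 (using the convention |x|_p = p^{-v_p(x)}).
|198911/45|_19 = 1/6859

Step 1 — compute v_19(x) by factoring powers of 19 out of the numerator and denominator: v_19(198911/45) = 3. Step 2 — apply |x|_p = p^{-v_p(x)} = 19^{-3} = 1/6859.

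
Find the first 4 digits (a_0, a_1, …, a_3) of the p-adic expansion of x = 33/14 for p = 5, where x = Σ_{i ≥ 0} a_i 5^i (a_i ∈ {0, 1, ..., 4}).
(a_0, …, a_3) = (2, 4, 1, 0)

v_5(33/14) = 0 (numerator and denominator both coprime to 5), so x ∈ ℤ_5^×. Compute digits iteratively via a_i = x_i mod 5, x_{i+1} = (x_i − a_i)/5, with x_0 = x:
  x_0 = 33/14;  a_0 = 2;  x_1 = (x_0 − 2)/5 = 1/14
  x_1 = 1/14;  a_1 = 4;  x_2 = (x_1 − 4)/5 = -11/14
  x_2 = -11/14;  a_2 = 1;  x_3 = (x_2 − 1)/5 = -5/14
  x_3 = -5/14;  a_3 = 0;  x_4 = (x_3 − 0)/5 = -1/14
Digits: (2, 4, 1, 0).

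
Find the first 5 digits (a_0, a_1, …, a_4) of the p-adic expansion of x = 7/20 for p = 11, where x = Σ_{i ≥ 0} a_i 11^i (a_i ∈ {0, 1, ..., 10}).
(a_0, …, a_4) = (2, 7, 1, 7, 1)

v_11(7/20) = 0 (numerator and denominator both coprime to 11), so x ∈ ℤ_11^×. Compute digits iteratively via a_i = x_i mod 11, x_{i+1} = (x_i − a_i)/11, with x_0 = x:
  x_0 = 7/20;  a_0 = 2;  x_1 = (x_0 − 2)/11 = -3/20
  x_1 = -3/20;  a_1 = 7;  x_2 = (x_1 − 7)/11 = -13/20
  x_2 = -13/20;  a_2 = 1;  x_3 = (x_2 − 1)/11 = -3/20
  x_3 = -3/20;  a_3 = 7;  x_4 = (x_3 − 7)/11 = -13/20
  x_4 = -13/20;  a_4 = 1;  x_5 = (x_4 − 1)/11 = -3/20
Digits: (2, 7, 1, 7, 1).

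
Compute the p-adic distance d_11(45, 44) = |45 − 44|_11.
d_11(45, 44) = 1

Step 1 — x − y = 45 − 44 = 1. Step 2 — v_11(1) = 0 (factor: 1 = (11^0 · 1); the sign does not affect v_p). Step 3 — |x − y|_11 = 11^{0} = 1.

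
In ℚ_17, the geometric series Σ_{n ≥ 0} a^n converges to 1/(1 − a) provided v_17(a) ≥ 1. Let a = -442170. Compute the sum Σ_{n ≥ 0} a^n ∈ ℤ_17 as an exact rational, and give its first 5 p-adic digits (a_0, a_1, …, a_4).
Σ a^n = 1/(1 − a) = 1/442171;  first 5 digits = (1, 0, 0, 12, 11)

v_17(a) = 3 ≥ 1, so the series converges in ℤ_17 to 1/(1 − a) = 1/(1 − (-442170)) = 1/442171. Expand this rational in ℤ_17: compute digits iteratively via d_i = x_i mod 17, x_{i+1} = (x_i − d_i)/17. The first 5 digits are (1, 0, 0, 12, 11).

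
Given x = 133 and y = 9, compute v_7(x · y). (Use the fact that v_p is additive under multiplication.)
v_7(1197) = 1

v_p(x) = 1 (factor: 133 = 7^1 · 19); v_p(y) = 0 (factor: 9 = 7^0 · 9). Additivity: v_p(xy) = v_p(x) + v_p(y) = 1 + 0 = 1. (Direct check: xy = 1197 = 7^1 · (171).)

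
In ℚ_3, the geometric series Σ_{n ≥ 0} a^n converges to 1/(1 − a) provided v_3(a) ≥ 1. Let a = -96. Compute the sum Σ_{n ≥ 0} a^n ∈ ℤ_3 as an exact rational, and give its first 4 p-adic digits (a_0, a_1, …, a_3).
Σ a^n = 1/(1 − a) = 1/97;  first 4 digits = (1, 1, 2, 2)

v_3(a) = 1 ≥ 1, so the series converges in ℤ_3 to 1/(1 − a) = 1/(1 − (-96)) = 1/97. Expand this rational in ℤ_3: compute digits iteratively via d_i = x_i mod 3, x_{i+1} = (x_i − d_i)/3. The first 4 digits are (1, 1, 2, 2).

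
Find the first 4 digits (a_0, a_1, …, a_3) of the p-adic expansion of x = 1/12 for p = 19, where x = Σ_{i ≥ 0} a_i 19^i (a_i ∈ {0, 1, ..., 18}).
(a_0, …, a_3) = (8, 17, 7, 17)

v_19(1/12) = 0 (numerator and denominator both coprime to 19), so x ∈ ℤ_19^×. Compute digits iteratively via a_i = x_i mod 19, x_{i+1} = (x_i − a_i)/19, with x_0 = x:
  x_0 = 1/12;  a_0 = 8;  x_1 = (x_0 − 8)/19 = -5/12
  x_1 = -5/12;  a_1 = 17;  x_2 = (x_1 − 17)/19 = -11/12
  x_2 = -11/12;  a_2 = 7;  x_3 = (x_2 − 7)/19 = -5/12
  x_3 = -5/12;  a_3 = 17;  x_4 = (x_3 − 17)/19 = -11/12
Digits: (8, 17, 7, 17).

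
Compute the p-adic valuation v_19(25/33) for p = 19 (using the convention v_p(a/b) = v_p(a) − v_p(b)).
v_19(25/33) = 0

Factor powers of 19 from the numerator and denominator of the reduced fraction: 25 = 19^0 · 25 and 33 = 19^0 · 33. Apply v_p(a/b) = v_p(a) − v_p(b): v_19(25/33) = 0 − 0 = 0.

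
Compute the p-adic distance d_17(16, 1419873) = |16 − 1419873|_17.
d_17(16, 1419873) = 1/1419857

Step 1 — x − y = 16 − 1419873 = -1419857. Step 2 — v_17(-1419857) = 5 (factor: -1419857 = −(17^5 · 1); the sign does not affect v_p). Step 3 — |x − y|_17 = 17^{-5} = 1/1419857.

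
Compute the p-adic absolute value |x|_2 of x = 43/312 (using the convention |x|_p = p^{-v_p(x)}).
|43/312|_2 = 8

Step 1 — compute v_2(x) by factoring powers of 2 out of the numerator and denominator: v_2(43/312) = -3. Step 2 — apply |x|_p = p^{-v_p(x)} = 2^{3} = 8.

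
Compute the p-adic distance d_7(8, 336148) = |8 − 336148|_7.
d_7(8, 336148) = 1/16807

Step 1 — x − y = 8 − 336148 = -336140. Step 2 — v_7(-336140) = 5 (factor: -336140 = −(7^5 · 20); the sign does not affect v_p). Step 3 — |x − y|_7 = 7^{-5} = 1/16807.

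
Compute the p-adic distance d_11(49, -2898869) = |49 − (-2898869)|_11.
d_11(49, -2898869) = 1/161051

Step 1 — x − y = 49 − (-2898869) = 2898918. Step 2 — v_11(2898918) = 5 (factor: 2898918 = (11^5 · 18); the sign does not affect v_p). Step 3 — |x − y|_11 = 11^{-5} = 1/161051.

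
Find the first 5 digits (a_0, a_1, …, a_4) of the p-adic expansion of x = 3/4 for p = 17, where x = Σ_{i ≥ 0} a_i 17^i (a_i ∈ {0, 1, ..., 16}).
(a_0, …, a_4) = (5, 4, 4, 4, 4)

v_17(3/4) = 0 (numerator and denominator both coprime to 17), so x ∈ ℤ_17^×. Compute digits iteratively via a_i = x_i mod 17, x_{i+1} = (x_i − a_i)/17, with x_0 = x:
  x_0 = 3/4;  a_0 = 5;  x_1 = (x_0 − 5)/17 = -1/4
  x_1 = -1/4;  a_1 = 4;  x_2 = (x_1 − 4)/17 = -1/4
  x_2 = -1/4;  a_2 = 4;  x_3 = (x_2 − 4)/17 = -1/4
  x_3 = -1/4;  a_3 = 4;  x_4 = (x_3 − 4)/17 = -1/4
  x_4 = -1/4;  a_4 = 4;  x_5 = (x_4 − 4)/17 = -1/4
Digits: (5, 4, 4, 4, 4).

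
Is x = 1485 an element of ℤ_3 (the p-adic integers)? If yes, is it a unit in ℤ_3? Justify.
x ∈ ℤ_3 but not a unit; v_3(x) = 3 > 0

ℤ_3 = {x ∈ ℚ_3 : v_3(x) ≥ 0} and ℤ_3^× = {x ∈ ℤ_3 : v_3(x) = 0}. Here v_3(1485) = v_3(num) − v_3(den) = 3; compare against these criteria.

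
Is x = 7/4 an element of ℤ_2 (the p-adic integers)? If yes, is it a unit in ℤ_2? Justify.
x ∉ ℤ_2 (v_2(x) = -2 < 0)

ℤ_2 = {x ∈ ℚ_2 : v_2(x) ≥ 0} and ℤ_2^× = {x ∈ ℤ_2 : v_2(x) = 0}. Here v_2(7/4) = v_2(num) − v_2(den) = -2; compare against these criteria.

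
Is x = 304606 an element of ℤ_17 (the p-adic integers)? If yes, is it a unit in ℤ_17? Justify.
x ∈ ℤ_17 but not a unit; v_17(x) = 3 > 0

ℤ_17 = {x ∈ ℚ_17 : v_17(x) ≥ 0} and ℤ_17^× = {x ∈ ℤ_17 : v_17(x) = 0}. Here v_17(304606) = v_17(num) − v_17(den) = 3; compare against these criteria.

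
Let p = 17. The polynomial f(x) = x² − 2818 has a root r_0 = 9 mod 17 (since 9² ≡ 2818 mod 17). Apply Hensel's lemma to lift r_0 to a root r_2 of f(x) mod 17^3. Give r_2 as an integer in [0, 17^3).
r_2 = 1590 (mod 4913)

Hensel's recurrence: r_{i+1} = r_i − f(r_i)·(f′(r_i))^{-1} mod 17^{i+2}, with f′(x) = 2x. Iterate:
  r_0 = 9 (mod 17)
  r_1 = 145 (mod 289)
  r_2 = 1590 (mod 4913)
Final: r_2 = 1590, and one checks f(r_2) ≡ 0 mod 17^3.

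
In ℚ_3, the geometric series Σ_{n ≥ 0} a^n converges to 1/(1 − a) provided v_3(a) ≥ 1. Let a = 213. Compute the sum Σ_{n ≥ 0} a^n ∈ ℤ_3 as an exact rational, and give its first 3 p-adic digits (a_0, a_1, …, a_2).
Σ a^n = 1/(1 − a) = -1/212;  first 3 digits = (1, 2, 0)

v_3(a) = 1 ≥ 1, so the series converges in ℤ_3 to 1/(1 − a) = 1/(1 − 213) = -1/212. Expand this rational in ℤ_3: compute digits iteratively via d_i = x_i mod 3, x_{i+1} = (x_i − d_i)/3. The first 3 digits are (1, 2, 0).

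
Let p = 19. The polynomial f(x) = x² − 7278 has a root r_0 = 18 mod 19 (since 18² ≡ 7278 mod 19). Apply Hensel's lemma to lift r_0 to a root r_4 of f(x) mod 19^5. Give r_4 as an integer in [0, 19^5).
r_4 = 470895 (mod 2476099)

Hensel's recurrence: r_{i+1} = r_i − f(r_i)·(f′(r_i))^{-1} mod 19^{i+2}, with f′(x) = 2x. Iterate:
  r_0 = 18 (mod 19)
  r_1 = 151 (mod 361)
  r_2 = 4483 (mod 6859)
  r_3 = 79932 (mod 130321)
  r_4 = 470895 (mod 2476099)
Final: r_4 = 470895, and one checks f(r_4) ≡ 0 mod 19^5.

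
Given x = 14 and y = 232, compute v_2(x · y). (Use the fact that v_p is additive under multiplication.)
v_2(3248) = 4

v_p(x) = 1 (factor: 14 = 2^1 · 7); v_p(y) = 3 (factor: 232 = 2^3 · 29). Additivity: v_p(xy) = v_p(x) + v_p(y) = 1 + 3 = 4. (Direct check: xy = 3248 = 2^4 · (203).)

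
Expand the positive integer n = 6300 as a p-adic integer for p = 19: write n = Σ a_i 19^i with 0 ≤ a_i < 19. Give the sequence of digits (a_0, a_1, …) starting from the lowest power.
(a_0, a_1, …) = (11, 8, 17)

Repeated division by 19 gives the digits low-to-high: 6300 = 11 + 8·19^1 + 17·19^2. Digit sequence: (11, 8, 17).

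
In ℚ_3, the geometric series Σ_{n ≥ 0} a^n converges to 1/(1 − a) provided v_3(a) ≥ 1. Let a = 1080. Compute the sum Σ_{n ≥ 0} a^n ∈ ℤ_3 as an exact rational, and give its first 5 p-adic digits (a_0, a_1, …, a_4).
Σ a^n = 1/(1 − a) = -1/1079;  first 5 digits = (1, 0, 0, 1, 1)

v_3(a) = 3 ≥ 1, so the series converges in ℤ_3 to 1/(1 − a) = 1/(1 − 1080) = -1/1079. Expand this rational in ℤ_3: compute digits iteratively via d_i = x_i mod 3, x_{i+1} = (x_i − d_i)/3. The first 5 digits are (1, 0, 0, 1, 1).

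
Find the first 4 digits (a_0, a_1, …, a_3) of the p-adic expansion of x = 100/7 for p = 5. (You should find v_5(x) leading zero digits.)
(a_0, …, a_3) = (0, 0, 2, 4)

v_5(100/7) = 2, so a_0 = ... = a_1 = 0. Factor out: x = 5^2 · u with u = 4/7 a unit in ℤ_5. Expand u iteratively via a_{v+i} = u_i mod 5, u_{i+1} = (u_i − a_{v+i})/5:
  u_0 = 4/7;  a_2 = 2;  u_1 = (u_0 − 2)/5 = -2/7
  u_1 = -2/7;  a_3 = 4;  u_2 = (u_1 − 4)/5 = -6/7
Digits: (0, 0, 2, 4).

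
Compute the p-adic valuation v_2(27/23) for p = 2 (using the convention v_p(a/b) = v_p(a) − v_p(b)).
v_2(27/23) = 0

Factor powers of 2 from the numerator and denominator of the reduced fraction: 27 = 2^0 · 27 and 23 = 2^0 · 23. Apply v_p(a/b) = v_p(a) − v_p(b): v_2(27/23) = 0 − 0 = 0.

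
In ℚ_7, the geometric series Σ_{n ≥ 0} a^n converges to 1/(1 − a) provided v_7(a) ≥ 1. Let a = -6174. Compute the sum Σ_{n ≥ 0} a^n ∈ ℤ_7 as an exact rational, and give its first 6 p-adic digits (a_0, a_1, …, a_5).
Σ a^n = 1/(1 − a) = 1/6175;  first 6 digits = (1, 0, 0, 3, 4, 6)

v_7(a) = 3 ≥ 1, so the series converges in ℤ_7 to 1/(1 − a) = 1/(1 − (-6174)) = 1/6175. Expand this rational in ℤ_7: compute digits iteratively via d_i = x_i mod 7, x_{i+1} = (x_i − d_i)/7. The first 6 digits are (1, 0, 0, 3, 4, 6).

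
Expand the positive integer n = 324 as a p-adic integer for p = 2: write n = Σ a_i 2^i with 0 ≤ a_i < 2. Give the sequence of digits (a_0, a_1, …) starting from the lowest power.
(a_0, a_1, …) = (0, 0, 1, 0, 0, 0, 1, 0, 1)

Repeated division by 2 gives the digits low-to-high: 324 = 1·2^2 + 1·2^6 + 1·2^8. Digit sequence: (0, 0, 1, 0, 0, 0, 1, 0, 1).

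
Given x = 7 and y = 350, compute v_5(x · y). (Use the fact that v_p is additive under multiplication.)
v_5(2450) = 2

v_p(x) = 0 (factor: 7 = 5^0 · 7); v_p(y) = 2 (factor: 350 = 5^2 · 14). Additivity: v_p(xy) = v_p(x) + v_p(y) = 0 + 2 = 2. (Direct check: xy = 2450 = 5^2 · (98).)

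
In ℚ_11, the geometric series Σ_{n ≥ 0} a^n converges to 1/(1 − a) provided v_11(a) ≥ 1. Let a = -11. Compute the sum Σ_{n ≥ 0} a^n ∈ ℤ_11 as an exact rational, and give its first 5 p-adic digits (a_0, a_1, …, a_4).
Σ a^n = 1/(1 − a) = 1/12;  first 5 digits = (1, 10, 0, 10, 0)

v_11(a) = 1 ≥ 1, so the series converges in ℤ_11 to 1/(1 − a) = 1/(1 − (-11)) = 1/12. Expand this rational in ℤ_11: compute digits iteratively via d_i = x_i mod 11, x_{i+1} = (x_i − d_i)/11. The first 5 digits are (1, 10, 0, 10, 0).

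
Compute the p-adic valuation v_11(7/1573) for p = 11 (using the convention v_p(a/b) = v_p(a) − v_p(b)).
v_11(7/1573) = -2

Factor powers of 11 from the numerator and denominator of the reduced fraction: 7 = 11^0 · 7 and 1573 = 11^2 · 13. Apply v_p(a/b) = v_p(a) − v_p(b): v_11(7/1573) = 0 − 2 = -2.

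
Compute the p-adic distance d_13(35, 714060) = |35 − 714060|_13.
d_13(35, 714060) = 1/28561

Step 1 — x − y = 35 − 714060 = -714025. Step 2 — v_13(-714025) = 4 (factor: -714025 = −(13^4 · 25); the sign does not affect v_p). Step 3 — |x − y|_13 = 13^{-4} = 1/28561.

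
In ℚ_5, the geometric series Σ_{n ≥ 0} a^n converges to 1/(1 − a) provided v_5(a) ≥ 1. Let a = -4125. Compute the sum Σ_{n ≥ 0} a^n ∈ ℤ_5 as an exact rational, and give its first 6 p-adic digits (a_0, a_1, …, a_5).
Σ a^n = 1/(1 − a) = 1/4126;  first 6 digits = (1, 0, 0, 2, 3, 3)

v_5(a) = 3 ≥ 1, so the series converges in ℤ_5 to 1/(1 − a) = 1/(1 − (-4125)) = 1/4126. Expand this rational in ℤ_5: compute digits iteratively via d_i = x_i mod 5, x_{i+1} = (x_i − d_i)/5. The first 6 digits are (1, 0, 0, 2, 3, 3).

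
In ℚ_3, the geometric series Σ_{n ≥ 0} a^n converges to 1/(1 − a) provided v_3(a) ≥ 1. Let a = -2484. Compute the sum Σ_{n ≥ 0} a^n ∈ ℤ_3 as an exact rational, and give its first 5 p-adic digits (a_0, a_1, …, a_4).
Σ a^n = 1/(1 − a) = 1/2485;  first 5 digits = (1, 0, 0, 1, 2)

v_3(a) = 3 ≥ 1, so the series converges in ℤ_3 to 1/(1 − a) = 1/(1 − (-2484)) = 1/2485. Expand this rational in ℤ_3: compute digits iteratively via d_i = x_i mod 3, x_{i+1} = (x_i − d_i)/3. The first 5 digits are (1, 0, 0, 1, 2).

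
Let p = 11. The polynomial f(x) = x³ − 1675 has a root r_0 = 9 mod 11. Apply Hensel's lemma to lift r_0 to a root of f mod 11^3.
r_2 = 1197 (mod 1331)

Hensel: r_{i+1} = r_i − f(r_i)/f′(r_i) mod 11^{i+2}, where f′(x) = 3x². Iterate:
  r_0 = 9 (mod 11)
  r_1 = 108 (mod 121)
  r_2 = 1197 (mod 1331)
Final: r = 1197 with f(r) ≡ 0 mod 11^3.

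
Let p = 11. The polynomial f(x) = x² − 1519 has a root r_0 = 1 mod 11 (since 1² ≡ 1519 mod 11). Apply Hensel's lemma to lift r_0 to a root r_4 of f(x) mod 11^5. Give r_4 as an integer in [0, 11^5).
r_4 = 155277 (mod 161051)

Hensel's recurrence: r_{i+1} = r_i − f(r_i)·(f′(r_i))^{-1} mod 11^{i+2}, with f′(x) = 2x. Iterate:
  r_0 = 1 (mod 11)
  r_1 = 34 (mod 121)
  r_2 = 881 (mod 1331)
  r_3 = 8867 (mod 14641)
  r_4 = 155277 (mod 161051)
Final: r_4 = 155277, and one checks f(r_4) ≡ 0 mod 11^5.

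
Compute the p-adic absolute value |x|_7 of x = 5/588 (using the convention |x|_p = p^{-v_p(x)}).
|5/588|_7 = 49

Step 1 — compute v_7(x) by factoring powers of 7 out of the numerator and denominator: v_7(5/588) = -2. Step 2 — apply |x|_p = p^{-v_p(x)} = 7^{2} = 49.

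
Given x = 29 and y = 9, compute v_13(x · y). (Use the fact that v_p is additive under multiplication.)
v_13(261) = 0

v_p(x) = 0 (factor: 29 = 13^0 · 29); v_p(y) = 0 (factor: 9 = 13^0 · 9). Additivity: v_p(xy) = v_p(x) + v_p(y) = 0 + 0 = 0. (Direct check: xy = 261 = 13^0 · (261).)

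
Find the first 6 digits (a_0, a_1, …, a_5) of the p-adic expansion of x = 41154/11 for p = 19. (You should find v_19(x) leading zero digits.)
(a_0, …, a_5) = (0, 0, 0, 4, 5, 17)

v_19(41154/11) = 3, so a_0 = ... = a_2 = 0. Factor out: x = 19^3 · u with u = 6/11 a unit in ℤ_19. Expand u iteratively via a_{v+i} = u_i mod 19, u_{i+1} = (u_i − a_{v+i})/19:
  u_0 = 6/11;  a_3 = 4;  u_1 = (u_0 − 4)/19 = -2/11
  u_1 = -2/11;  a_4 = 5;  u_2 = (u_1 − 5)/19 = -3/11
  u_2 = -3/11;  a_5 = 17;  u_3 = (u_2 − 17)/19 = -10/11
Digits: (0, 0, 0, 4, 5, 17).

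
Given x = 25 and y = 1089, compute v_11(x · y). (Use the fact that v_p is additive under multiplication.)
v_11(27225) = 2

v_p(x) = 0 (factor: 25 = 11^0 · 25); v_p(y) = 2 (factor: 1089 = 11^2 · 9). Additivity: v_p(xy) = v_p(x) + v_p(y) = 0 + 2 = 2. (Direct check: xy = 27225 = 11^2 · (225).)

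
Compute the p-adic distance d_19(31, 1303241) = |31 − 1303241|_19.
d_19(31, 1303241) = 1/130321

Step 1 — x − y = 31 − 1303241 = -1303210. Step 2 — v_19(-1303210) = 4 (factor: -1303210 = −(19^4 · 10); the sign does not affect v_p). Step 3 — |x − y|_19 = 19^{-4} = 1/130321.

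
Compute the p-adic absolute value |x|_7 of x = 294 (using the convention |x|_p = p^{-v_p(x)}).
|294|_7 = 1/49

Step 1 — compute v_7(x) by factoring powers of 7 out of the numerator and denominator: v_7(294) = 2. Step 2 — apply |x|_p = p^{-v_p(x)} = 7^{-2} = 1/49.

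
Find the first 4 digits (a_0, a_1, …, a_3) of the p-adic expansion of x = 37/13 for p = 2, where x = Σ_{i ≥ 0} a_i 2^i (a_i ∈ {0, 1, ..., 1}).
(a_0, …, a_3) = (1, 0, 0, 1)

v_2(37/13) = 0 (numerator and denominator both coprime to 2), so x ∈ ℤ_2^×. Compute digits iteratively via a_i = x_i mod 2, x_{i+1} = (x_i − a_i)/2, with x_0 = x:
  x_0 = 37/13;  a_0 = 1;  x_1 = (x_0 − 1)/2 = 12/13
  x_1 = 12/13;  a_1 = 0;  x_2 = (x_1 − 0)/2 = 6/13
  x_2 = 6/13;  a_2 = 0;  x_3 = (x_2 − 0)/2 = 3/13
  x_3 = 3/13;  a_3 = 1;  x_4 = (x_3 − 1)/2 = -5/13
Digits: (1, 0, 0, 1).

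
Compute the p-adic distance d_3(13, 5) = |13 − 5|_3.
d_3(13, 5) = 1

Step 1 — x − y = 13 − 5 = 8. Step 2 — v_3(8) = 0 (factor: 8 = (3^0 · 8); the sign does not affect v_p). Step 3 — |x − y|_3 = 3^{0} = 1.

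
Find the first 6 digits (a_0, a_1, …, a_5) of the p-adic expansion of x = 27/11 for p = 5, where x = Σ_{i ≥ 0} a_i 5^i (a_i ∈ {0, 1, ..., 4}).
(a_0, …, a_5) = (2, 1, 3, 3, 2, 4)

v_5(27/11) = 0 (numerator and denominator both coprime to 5), so x ∈ ℤ_5^×. Compute digits iteratively via a_i = x_i mod 5, x_{i+1} = (x_i − a_i)/5, with x_0 = x:
  x_0 = 27/11;  a_0 = 2;  x_1 = (x_0 − 2)/5 = 1/11
  x_1 = 1/11;  a_1 = 1;  x_2 = (x_1 − 1)/5 = -2/11
  x_2 = -2/11;  a_2 = 3;  x_3 = (x_2 − 3)/5 = -7/11
  x_3 = -7/11;  a_3 = 3;  x_4 = (x_3 − 3)/5 = -8/11
  x_4 = -8/11;  a_4 = 2;  x_5 = (x_4 − 2)/5 = -6/11
  x_5 = -6/11;  a_5 = 4;  x_6 = (x_5 − 4)/5 = -10/11
Digits: (2, 1, 3, 3, 2, 4).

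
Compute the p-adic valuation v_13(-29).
v_13(-29) = 0

v_13(n) is the largest exponent k such that 13^k divides n. Factor out: -29 = -13^0 · 29. (Sign doesn't affect v_p.) So v_13(-29) = 0.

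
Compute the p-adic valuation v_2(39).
v_2(39) = 0

v_2(n) is the largest exponent k such that 2^k divides n. Factor out: 39 = 2^0 · 39. (Sign doesn't affect v_p.) So v_2(39) = 0.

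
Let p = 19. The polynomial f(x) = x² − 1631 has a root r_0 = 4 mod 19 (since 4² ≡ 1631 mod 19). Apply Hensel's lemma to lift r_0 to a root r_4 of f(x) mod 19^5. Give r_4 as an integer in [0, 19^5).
r_4 = 2103437 (mod 2476099)

Hensel's recurrence: r_{i+1} = r_i − f(r_i)·(f′(r_i))^{-1} mod 19^{i+2}, with f′(x) = 2x. Iterate:
  r_0 = 4 (mod 19)
  r_1 = 251 (mod 361)
  r_2 = 4583 (mod 6859)
  r_3 = 18301 (mod 130321)
  r_4 = 2103437 (mod 2476099)
Final: r_4 = 2103437, and one checks f(r_4) ≡ 0 mod 19^5.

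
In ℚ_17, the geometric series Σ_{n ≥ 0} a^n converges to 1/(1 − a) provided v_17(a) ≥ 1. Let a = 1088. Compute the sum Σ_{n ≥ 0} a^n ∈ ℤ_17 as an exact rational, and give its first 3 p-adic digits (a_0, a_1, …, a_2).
Σ a^n = 1/(1 − a) = -1/1087;  first 3 digits = (1, 13, 2)

v_17(a) = 1 ≥ 1, so the series converges in ℤ_17 to 1/(1 − a) = 1/(1 − 1088) = -1/1087. Expand this rational in ℤ_17: compute digits iteratively via d_i = x_i mod 17, x_{i+1} = (x_i − d_i)/17. The first 3 digits are (1, 13, 2).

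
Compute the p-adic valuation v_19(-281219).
v_19(-281219) = 3

v_19(n) is the largest exponent k such that 19^k divides n. Factor out: -281219 = -19^3 · 41. (Sign doesn't affect v_p.) So v_19(-281219) = 3.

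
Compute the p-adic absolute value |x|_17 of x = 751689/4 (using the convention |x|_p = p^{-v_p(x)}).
|751689/4|_17 = 1/83521

Step 1 — compute v_17(x) by factoring powers of 17 out of the numerator and denominator: v_17(751689/4) = 4. Step 2 — apply |x|_p = p^{-v_p(x)} = 17^{-4} = 1/83521.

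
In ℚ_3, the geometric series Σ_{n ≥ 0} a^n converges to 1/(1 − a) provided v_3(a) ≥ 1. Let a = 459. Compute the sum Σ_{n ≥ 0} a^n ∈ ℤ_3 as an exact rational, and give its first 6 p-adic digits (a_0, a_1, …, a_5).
Σ a^n = 1/(1 − a) = -1/458;  first 6 digits = (1, 0, 0, 2, 2, 1)

v_3(a) = 3 ≥ 1, so the series converges in ℤ_3 to 1/(1 − a) = 1/(1 − 459) = -1/458. Expand this rational in ℤ_3: compute digits iteratively via d_i = x_i mod 3, x_{i+1} = (x_i − d_i)/3. The first 6 digits are (1, 0, 0, 2, 2, 1).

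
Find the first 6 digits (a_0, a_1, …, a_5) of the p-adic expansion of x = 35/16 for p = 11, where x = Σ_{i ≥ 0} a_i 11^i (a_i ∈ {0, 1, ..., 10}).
(a_0, …, a_5) = (7, 3, 10, 8, 4, 3)

v_11(35/16) = 0 (numerator and denominator both coprime to 11), so x ∈ ℤ_11^×. Compute digits iteratively via a_i = x_i mod 11, x_{i+1} = (x_i − a_i)/11, with x_0 = x:
  x_0 = 35/16;  a_0 = 7;  x_1 = (x_0 − 7)/11 = -7/16
  x_1 = -7/16;  a_1 = 3;  x_2 = (x_1 − 3)/11 = -5/16
  x_2 = -5/16;  a_2 = 10;  x_3 = (x_2 − 10)/11 = -15/16
  x_3 = -15/16;  a_3 = 8;  x_4 = (x_3 − 8)/11 = -13/16
  x_4 = -13/16;  a_4 = 4;  x_5 = (x_4 − 4)/11 = -7/16
  x_5 = -7/16;  a_5 = 3;  x_6 = (x_5 − 3)/11 = -5/16
Digits: (7, 3, 10, 8, 4, 3).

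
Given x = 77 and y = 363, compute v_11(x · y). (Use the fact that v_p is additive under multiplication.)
v_11(27951) = 3

v_p(x) = 1 (factor: 77 = 11^1 · 7); v_p(y) = 2 (factor: 363 = 11^2 · 3). Additivity: v_p(xy) = v_p(x) + v_p(y) = 1 + 2 = 3. (Direct check: xy = 27951 = 11^3 · (21).)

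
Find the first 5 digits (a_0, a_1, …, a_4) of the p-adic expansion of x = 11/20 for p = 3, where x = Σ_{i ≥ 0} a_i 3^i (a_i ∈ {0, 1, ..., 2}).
(a_0, …, a_4) = (1, 0, 1, 1, 0)

v_3(11/20) = 0 (numerator and denominator both coprime to 3), so x ∈ ℤ_3^×. Compute digits iteratively via a_i = x_i mod 3, x_{i+1} = (x_i − a_i)/3, with x_0 = x:
  x_0 = 11/20;  a_0 = 1;  x_1 = (x_0 − 1)/3 = -3/20
  x_1 = -3/20;  a_1 = 0;  x_2 = (x_1 − 0)/3 = -1/20
  x_2 = -1/20;  a_2 = 1;  x_3 = (x_2 − 1)/3 = -7/20
  x_3 = -7/20;  a_3 = 1;  x_4 = (x_3 − 1)/3 = -9/20
  x_4 = -9/20;  a_4 = 0;  x_5 = (x_4 − 0)/3 = -3/20
Digits: (1, 0, 1, 1, 0).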